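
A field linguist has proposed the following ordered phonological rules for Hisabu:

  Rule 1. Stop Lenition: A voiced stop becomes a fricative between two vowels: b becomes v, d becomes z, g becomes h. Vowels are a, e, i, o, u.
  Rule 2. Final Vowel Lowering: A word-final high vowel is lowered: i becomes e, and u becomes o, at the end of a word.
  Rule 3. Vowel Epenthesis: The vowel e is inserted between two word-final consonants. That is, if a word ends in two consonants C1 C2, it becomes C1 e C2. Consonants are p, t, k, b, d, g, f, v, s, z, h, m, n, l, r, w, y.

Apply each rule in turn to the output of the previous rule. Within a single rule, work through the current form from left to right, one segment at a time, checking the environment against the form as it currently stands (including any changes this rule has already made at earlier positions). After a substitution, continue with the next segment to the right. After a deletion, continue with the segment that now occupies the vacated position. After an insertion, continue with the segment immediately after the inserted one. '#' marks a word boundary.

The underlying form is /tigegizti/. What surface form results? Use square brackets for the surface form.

[tihehizte]

Rule 1 Stop Lenition: [tigegizti] → [tihehizti]
Rule 2 Final Vowel Lowering: [tihehizti] → [tihehizte]
Rule 3 Vowel Epenthesis: no change — [tihehizte]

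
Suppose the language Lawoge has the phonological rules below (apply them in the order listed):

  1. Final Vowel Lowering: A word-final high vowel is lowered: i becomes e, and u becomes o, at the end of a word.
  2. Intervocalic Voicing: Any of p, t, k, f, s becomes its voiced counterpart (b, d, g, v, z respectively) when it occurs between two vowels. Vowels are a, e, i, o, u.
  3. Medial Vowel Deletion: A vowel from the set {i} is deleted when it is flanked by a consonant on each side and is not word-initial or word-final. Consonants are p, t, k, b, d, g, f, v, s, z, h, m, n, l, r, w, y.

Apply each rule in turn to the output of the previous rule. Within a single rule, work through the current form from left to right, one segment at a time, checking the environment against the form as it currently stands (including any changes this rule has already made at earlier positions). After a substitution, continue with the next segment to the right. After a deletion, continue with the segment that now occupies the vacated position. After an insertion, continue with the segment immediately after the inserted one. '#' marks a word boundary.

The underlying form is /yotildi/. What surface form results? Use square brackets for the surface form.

1 Final Vowel Lowering: [yotildi] → [yotilde]
2 Intervocalic Voicing: [yotilde] → [yodilde]
3 Medial Vowel Deletion: [yodilde] → [yodlde]

[yodlde]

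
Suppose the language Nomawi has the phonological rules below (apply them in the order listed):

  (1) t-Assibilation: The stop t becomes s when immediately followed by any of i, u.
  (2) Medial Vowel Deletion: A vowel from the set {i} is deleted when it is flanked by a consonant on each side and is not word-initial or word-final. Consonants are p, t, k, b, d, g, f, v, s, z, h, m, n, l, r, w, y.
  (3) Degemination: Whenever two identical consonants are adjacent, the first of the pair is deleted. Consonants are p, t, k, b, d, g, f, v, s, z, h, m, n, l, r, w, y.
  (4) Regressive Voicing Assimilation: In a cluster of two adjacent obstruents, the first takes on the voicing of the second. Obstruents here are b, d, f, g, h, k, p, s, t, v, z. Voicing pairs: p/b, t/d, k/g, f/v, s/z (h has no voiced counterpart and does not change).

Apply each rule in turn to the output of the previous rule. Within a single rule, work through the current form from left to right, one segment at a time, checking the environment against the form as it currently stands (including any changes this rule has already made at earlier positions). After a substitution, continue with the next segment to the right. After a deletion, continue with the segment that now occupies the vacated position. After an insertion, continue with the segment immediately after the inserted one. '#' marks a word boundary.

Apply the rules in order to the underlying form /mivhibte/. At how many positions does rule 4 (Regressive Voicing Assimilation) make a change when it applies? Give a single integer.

2

(1) t-Assibilation: no change — [mivhibte]
(2) Medial Vowel Deletion: [mivhibte] → [mvhbte]
(3) Degemination: no change — [mvhbte]
(4) Regressive Voicing Assimilation: [mvhbte] → [mfhpte]
Rule 4 changed 2 position(s).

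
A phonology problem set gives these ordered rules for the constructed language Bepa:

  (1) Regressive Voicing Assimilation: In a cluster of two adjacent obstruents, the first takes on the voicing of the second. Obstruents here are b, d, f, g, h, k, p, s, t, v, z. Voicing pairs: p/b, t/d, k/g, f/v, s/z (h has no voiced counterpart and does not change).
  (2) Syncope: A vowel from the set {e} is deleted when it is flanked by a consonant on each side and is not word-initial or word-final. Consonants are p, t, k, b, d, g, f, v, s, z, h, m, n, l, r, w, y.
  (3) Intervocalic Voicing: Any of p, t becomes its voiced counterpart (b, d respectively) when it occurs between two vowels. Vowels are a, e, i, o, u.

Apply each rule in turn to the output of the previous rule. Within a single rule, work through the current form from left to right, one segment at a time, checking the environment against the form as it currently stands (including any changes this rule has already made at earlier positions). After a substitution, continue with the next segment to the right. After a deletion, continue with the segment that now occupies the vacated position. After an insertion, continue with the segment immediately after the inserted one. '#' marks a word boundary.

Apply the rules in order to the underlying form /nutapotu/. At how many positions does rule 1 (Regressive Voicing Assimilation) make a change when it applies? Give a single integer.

0

(1) Regressive Voicing Assimilation: no change — [nutapotu]
(2) Syncope: no change — [nutapotu]
(3) Intervocalic Voicing: [nutapotu] → [nudabodu]
Rule 1 changed 0 position(s).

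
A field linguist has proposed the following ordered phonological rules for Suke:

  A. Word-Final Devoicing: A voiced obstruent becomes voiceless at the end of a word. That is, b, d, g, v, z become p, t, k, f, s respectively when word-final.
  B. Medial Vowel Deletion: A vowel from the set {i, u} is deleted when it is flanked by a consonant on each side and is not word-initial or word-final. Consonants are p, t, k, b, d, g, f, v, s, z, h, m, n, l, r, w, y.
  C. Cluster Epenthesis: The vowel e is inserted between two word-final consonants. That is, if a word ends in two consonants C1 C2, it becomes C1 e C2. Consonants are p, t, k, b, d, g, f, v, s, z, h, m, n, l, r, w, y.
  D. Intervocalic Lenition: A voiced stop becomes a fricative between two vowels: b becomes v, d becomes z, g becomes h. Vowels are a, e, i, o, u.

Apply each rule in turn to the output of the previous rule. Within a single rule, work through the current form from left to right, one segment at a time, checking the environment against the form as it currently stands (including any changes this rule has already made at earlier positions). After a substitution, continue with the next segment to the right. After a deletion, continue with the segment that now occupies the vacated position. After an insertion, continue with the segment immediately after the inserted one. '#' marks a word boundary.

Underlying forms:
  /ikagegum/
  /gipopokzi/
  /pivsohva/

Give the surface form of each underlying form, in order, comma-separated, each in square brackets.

[ikahehem], [gpopokzi], [pvsohva]

/ikagegum/:
  A Word-Final Devoicing: no change — [ikagegum]
  B Medial Vowel Deletion: [ikagegum] → [ikagegm]
  C Cluster Epenthesis: [ikagegm] → [ikagegem]
  D Intervocalic Lenition: [ikagegem] → [ikahehem]
/gipopokzi/:
  A Word-Final Devoicing: no change — [gipopokzi]
  B Medial Vowel Deletion: [gipopokzi] → [gpopokzi]
  C Cluster Epenthesis: no change — [gpopokzi]
  D Intervocalic Lenition: no change — [gpopokzi]
/pivsohva/:
  A Word-Final Devoicing: no change — [pivsohva]
  B Medial Vowel Deletion: [pivsohva] → [pvsohva]
  C Cluster Epenthesis: no change — [pvsohva]
  D Intervocalic Lenition: no change — [pvsohva]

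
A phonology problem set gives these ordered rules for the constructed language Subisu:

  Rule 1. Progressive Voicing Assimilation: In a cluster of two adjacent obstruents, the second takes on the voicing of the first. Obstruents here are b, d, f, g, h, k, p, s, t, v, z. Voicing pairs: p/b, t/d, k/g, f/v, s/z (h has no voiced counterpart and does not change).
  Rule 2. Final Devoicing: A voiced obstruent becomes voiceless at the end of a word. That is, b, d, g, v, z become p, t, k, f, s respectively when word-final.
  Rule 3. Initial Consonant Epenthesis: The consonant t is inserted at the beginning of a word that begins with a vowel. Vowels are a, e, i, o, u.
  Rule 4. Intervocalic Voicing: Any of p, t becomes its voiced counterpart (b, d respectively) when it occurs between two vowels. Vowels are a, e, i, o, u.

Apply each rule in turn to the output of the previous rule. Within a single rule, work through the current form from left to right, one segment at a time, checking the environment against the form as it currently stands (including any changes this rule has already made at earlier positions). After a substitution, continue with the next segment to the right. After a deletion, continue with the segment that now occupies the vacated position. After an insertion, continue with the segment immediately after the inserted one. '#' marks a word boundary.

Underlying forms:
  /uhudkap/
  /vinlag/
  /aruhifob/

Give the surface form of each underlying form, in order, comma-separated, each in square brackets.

[tuhudgap], [vinlak], [taruhifop]

/uhudkap/:
  Rule 1 Progressive Voicing Assimilation: [uhudkap] → [uhudgap]
  Rule 2 Final Devoicing: no change — [uhudgap]
  Rule 3 Initial Consonant Epenthesis: [uhudgap] → [tuhudgap]
  Rule 4 Intervocalic Voicing: no change — [tuhudgap]
/vinlag/:
  Rule 1 Progressive Voicing Assimilation: no change — [vinlag]
  Rule 2 Final Devoicing: [vinlag] → [vinlak]
  Rule 3 Initial Consonant Epenthesis: no change — [vinlak]
  Rule 4 Intervocalic Voicing: no change — [vinlak]
/aruhifob/:
  Rule 1 Progressive Voicing Assimilation: no change — [aruhifob]
  Rule 2 Final Devoicing: [aruhifob] → [aruhifop]
  Rule 3 Initial Consonant Epenthesis: [aruhifop] → [taruhifop]
  Rule 4 Intervocalic Voicing: no change — [taruhifop]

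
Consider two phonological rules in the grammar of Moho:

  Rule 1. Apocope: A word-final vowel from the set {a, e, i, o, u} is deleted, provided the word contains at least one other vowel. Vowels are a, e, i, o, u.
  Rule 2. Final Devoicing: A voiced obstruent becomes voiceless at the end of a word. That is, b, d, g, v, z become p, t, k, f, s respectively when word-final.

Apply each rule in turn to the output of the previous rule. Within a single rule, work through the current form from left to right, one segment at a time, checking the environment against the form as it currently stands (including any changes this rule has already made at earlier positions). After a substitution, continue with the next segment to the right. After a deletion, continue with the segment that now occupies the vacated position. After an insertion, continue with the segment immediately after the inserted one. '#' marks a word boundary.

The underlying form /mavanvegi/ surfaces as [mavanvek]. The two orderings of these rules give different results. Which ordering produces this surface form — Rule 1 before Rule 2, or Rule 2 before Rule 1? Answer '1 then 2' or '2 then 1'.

Order 1 then 2:
  1 Apocope: [mavanvegi] → [mavanveg]
  2 Final Devoicing: [mavanveg] → [mavanvek]
  result: [mavanvek]
Order 2 then 1:
  2 Final Devoicing: no change — [mavanvegi]
  1 Apocope: [mavanvegi] → [mavanveg]
  result: [mavanveg]

1 then 2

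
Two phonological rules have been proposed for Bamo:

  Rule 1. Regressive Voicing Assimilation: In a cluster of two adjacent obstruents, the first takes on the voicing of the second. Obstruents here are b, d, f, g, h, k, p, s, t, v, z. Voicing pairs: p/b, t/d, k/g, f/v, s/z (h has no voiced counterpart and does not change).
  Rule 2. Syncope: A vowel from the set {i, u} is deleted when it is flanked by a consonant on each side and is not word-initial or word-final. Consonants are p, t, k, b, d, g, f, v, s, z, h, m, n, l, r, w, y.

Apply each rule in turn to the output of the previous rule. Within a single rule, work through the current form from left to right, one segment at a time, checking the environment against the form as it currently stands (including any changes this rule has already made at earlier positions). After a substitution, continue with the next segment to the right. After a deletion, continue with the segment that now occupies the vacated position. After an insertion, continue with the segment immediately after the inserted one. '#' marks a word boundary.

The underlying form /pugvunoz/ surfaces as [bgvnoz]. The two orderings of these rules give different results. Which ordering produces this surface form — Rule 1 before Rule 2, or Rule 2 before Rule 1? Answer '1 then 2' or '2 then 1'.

2 then 1

Order 1 then 2:
  1 Regressive Voicing Assimilation: no change — [pugvunoz]
  2 Syncope: [pugvunoz] → [pgvnoz]
  result: [pgvnoz]
Order 2 then 1:
  2 Syncope: [pugvunoz] → [pgvnoz]
  1 Regressive Voicing Assimilation: [pgvnoz] → [bgvnoz]
  result: [bgvnoz]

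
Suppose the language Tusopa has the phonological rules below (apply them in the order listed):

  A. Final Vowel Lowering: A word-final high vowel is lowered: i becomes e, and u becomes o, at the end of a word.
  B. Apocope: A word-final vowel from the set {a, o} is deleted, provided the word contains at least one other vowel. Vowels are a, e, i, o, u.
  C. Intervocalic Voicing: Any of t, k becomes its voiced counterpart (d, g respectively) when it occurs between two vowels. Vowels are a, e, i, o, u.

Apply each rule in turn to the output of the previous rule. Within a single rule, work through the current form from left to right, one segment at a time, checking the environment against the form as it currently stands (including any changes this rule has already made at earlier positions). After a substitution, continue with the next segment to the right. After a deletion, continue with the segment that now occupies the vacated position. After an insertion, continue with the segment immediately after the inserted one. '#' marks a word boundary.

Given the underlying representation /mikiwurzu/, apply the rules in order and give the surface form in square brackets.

A Final Vowel Lowering: [mikiwurzu] → [mikiwurzo]
B Apocope: [mikiwurzo] → [mikiwurz]
C Intervocalic Voicing: [mikiwurz] → [migiwurz]

[migiwurz]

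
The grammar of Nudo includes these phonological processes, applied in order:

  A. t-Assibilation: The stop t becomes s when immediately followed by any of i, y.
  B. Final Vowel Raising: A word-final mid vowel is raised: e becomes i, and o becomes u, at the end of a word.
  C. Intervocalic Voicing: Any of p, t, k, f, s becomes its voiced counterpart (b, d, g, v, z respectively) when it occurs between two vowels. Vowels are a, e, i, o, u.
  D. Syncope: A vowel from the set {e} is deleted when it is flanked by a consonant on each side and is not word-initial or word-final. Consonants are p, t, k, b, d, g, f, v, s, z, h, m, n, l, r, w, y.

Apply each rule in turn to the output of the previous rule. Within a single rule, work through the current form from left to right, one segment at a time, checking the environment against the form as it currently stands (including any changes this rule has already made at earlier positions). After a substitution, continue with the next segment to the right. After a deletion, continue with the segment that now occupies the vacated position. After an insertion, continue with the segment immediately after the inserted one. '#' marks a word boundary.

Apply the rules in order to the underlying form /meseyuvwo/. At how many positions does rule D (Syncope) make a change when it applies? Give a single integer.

A t-Assibilation: no change — [meseyuvwo]
B Final Vowel Raising: [meseyuvwo] → [meseyuvwu]
C Intervocalic Voicing: [meseyuvwu] → [mezeyuvwu]
D Syncope: [mezeyuvwu] → [mzyuvwu]
Rule D changed 2 position(s).

2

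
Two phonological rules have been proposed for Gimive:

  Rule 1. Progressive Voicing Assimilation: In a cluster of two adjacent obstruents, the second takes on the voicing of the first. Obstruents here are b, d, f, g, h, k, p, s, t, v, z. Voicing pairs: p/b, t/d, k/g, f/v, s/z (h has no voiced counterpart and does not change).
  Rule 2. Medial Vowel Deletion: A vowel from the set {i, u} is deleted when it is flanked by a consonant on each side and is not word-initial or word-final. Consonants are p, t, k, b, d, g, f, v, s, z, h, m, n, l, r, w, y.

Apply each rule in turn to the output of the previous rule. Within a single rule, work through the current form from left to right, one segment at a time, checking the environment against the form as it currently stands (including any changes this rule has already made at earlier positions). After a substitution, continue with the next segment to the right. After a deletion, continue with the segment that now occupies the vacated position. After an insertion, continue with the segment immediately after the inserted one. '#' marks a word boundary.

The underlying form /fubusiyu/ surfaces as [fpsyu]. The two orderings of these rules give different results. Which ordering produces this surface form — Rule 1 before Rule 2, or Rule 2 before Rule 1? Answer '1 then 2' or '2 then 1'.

2 then 1

Order 1 then 2:
  1 Progressive Voicing Assimilation: no change — [fubusiyu]
  2 Medial Vowel Deletion: [fubusiyu] → [fbsyu]
  result: [fbsyu]
Order 2 then 1:
  2 Medial Vowel Deletion: [fubusiyu] → [fbsyu]
  1 Progressive Voicing Assimilation: [fbsyu] → [fpsyu]
  result: [fpsyu]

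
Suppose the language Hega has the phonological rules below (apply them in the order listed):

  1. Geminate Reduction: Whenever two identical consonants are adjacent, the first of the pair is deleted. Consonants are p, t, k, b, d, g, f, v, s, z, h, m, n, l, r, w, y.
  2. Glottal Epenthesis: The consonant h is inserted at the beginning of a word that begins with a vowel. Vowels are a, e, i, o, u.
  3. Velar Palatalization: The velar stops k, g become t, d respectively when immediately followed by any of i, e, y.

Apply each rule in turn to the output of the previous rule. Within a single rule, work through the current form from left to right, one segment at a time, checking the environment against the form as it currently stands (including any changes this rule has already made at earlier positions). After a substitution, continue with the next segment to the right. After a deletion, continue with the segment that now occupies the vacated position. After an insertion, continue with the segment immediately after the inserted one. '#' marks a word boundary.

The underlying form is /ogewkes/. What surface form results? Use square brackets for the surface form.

[hodewtes]

1 Geminate Reduction: no change — [ogewkes]
2 Glottal Epenthesis: [ogewkes] → [hogewkes]
3 Velar Palatalization: [hogewkes] → [hodewtes]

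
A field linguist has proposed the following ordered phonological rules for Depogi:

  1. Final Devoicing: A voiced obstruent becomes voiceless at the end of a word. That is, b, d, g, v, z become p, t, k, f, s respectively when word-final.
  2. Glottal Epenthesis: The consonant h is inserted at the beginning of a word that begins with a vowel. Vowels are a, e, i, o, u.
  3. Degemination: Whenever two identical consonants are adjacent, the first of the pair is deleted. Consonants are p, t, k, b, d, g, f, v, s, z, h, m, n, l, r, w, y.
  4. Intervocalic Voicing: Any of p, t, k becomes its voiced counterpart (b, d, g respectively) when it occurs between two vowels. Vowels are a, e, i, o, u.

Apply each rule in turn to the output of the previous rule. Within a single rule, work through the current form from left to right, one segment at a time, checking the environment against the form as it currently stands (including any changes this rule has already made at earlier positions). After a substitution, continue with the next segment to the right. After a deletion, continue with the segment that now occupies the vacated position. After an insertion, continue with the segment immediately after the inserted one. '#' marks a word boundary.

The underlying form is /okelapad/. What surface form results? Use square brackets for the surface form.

1 Final Devoicing: [okelapad] → [okelapat]
2 Glottal Epenthesis: [okelapat] → [hokelapat]
3 Degemination: no change — [hokelapat]
4 Intervocalic Voicing: [hokelapat] → [hogelabat]

[hogelabat]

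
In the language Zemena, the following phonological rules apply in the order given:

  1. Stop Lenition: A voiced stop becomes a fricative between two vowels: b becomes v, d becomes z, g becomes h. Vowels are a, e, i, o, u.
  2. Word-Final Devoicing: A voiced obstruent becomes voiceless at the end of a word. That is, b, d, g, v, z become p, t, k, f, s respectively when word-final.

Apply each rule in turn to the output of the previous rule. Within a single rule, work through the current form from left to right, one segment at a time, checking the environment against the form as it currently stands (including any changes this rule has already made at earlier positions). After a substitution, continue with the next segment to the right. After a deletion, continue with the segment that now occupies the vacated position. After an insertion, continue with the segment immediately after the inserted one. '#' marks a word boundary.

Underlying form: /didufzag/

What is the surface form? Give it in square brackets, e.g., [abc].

1 Stop Lenition: [didufzag] → [dizufzag]
2 Word-Final Devoicing: [dizufzag] → [dizufzak]

[dizufzak]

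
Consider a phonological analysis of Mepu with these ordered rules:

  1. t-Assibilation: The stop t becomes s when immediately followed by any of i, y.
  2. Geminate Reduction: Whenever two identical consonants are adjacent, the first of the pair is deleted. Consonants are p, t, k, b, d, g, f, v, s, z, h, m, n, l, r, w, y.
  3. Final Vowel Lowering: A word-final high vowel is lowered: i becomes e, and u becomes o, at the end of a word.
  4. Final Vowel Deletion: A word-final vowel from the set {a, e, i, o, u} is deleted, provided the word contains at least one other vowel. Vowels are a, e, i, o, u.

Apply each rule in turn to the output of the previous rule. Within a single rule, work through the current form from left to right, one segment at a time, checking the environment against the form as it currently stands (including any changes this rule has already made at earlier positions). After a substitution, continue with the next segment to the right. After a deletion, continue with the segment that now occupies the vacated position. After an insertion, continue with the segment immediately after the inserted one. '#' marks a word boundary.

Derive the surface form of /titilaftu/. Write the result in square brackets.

[sisilaft]

1 t-Assibilation: [titilaftu] → [sisilaftu]
2 Geminate Reduction: no change — [sisilaftu]
3 Final Vowel Lowering: [sisilaftu] → [sisilafto]
4 Final Vowel Deletion: [sisilafto] → [sisilaft]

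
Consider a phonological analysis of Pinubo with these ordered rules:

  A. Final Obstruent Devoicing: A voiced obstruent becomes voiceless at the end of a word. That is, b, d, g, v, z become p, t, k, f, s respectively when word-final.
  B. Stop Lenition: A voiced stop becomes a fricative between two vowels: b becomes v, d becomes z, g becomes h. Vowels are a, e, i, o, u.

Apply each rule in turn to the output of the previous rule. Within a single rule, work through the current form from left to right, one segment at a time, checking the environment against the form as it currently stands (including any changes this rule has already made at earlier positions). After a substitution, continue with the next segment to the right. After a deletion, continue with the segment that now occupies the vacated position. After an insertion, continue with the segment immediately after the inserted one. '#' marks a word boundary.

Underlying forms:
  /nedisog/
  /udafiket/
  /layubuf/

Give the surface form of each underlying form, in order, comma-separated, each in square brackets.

/nedisog/:
  A Final Obstruent Devoicing: [nedisog] → [nedisok]
  B Stop Lenition: [nedisok] → [nezisok]
/udafiket/:
  A Final Obstruent Devoicing: no change — [udafiket]
  B Stop Lenition: [udafiket] → [uzafiket]
/layubuf/:
  A Final Obstruent Devoicing: no change — [layubuf]
  B Stop Lenition: [layubuf] → [layuvuf]

[nezisok], [uzafiket], [layuvuf]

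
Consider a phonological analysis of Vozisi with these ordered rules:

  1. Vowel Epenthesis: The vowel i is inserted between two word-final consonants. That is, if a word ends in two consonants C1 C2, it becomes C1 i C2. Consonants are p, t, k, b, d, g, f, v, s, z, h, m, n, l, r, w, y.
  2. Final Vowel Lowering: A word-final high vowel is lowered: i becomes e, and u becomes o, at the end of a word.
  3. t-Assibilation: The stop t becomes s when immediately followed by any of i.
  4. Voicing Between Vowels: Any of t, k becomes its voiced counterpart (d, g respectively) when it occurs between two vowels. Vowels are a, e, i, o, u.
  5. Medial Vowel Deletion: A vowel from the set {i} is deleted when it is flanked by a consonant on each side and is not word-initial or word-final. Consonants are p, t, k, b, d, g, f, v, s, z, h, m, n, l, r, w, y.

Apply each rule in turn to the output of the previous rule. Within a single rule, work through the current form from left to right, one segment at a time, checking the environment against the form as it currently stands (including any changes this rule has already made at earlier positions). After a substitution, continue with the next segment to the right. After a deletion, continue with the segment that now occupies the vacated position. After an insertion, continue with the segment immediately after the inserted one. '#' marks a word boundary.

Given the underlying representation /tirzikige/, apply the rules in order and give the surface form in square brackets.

1 Vowel Epenthesis: no change — [tirzikige]
2 Final Vowel Lowering: no change — [tirzikige]
3 t-Assibilation: [tirzikige] → [sirzikige]
4 Voicing Between Vowels: [sirzikige] → [sirzigige]
5 Medial Vowel Deletion: [sirzigige] → [srzgge]

[srzgge]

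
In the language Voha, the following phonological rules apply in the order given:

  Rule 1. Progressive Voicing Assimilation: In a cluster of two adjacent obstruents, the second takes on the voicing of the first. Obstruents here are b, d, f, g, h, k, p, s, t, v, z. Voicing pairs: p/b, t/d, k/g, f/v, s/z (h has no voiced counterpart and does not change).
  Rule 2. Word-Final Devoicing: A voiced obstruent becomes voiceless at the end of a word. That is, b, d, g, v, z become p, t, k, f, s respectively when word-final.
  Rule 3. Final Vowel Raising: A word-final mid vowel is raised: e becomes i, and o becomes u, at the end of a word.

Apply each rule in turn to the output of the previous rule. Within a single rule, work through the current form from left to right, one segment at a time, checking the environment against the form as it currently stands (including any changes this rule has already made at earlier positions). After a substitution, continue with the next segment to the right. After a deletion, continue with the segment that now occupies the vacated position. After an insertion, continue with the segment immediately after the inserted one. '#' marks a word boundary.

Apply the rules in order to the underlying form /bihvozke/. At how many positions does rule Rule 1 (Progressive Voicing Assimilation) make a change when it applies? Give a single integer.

Rule 1 Progressive Voicing Assimilation: [bihvozke] → [bihfozge]
Rule 2 Word-Final Devoicing: no change — [bihfozge]
Rule 3 Final Vowel Raising: [bihfozge] → [bihfozgi]
Rule Rule 1 changed 2 position(s).

2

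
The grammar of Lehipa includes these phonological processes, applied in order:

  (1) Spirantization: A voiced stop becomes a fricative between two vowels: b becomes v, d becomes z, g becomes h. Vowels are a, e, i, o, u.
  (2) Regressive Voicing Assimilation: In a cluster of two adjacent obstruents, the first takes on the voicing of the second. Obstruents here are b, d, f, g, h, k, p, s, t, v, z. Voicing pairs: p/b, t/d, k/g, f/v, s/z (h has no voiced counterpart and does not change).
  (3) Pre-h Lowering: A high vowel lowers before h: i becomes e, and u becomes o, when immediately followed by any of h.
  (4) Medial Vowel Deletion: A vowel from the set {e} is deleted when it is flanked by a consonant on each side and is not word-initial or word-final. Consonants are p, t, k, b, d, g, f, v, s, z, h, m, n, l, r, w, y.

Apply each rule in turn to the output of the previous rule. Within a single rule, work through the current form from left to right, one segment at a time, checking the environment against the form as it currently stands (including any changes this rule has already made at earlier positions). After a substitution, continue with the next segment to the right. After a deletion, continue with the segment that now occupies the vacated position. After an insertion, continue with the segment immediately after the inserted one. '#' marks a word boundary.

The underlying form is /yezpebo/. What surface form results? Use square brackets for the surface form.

(1) Spirantization: [yezpebo] → [yezpevo]
(2) Regressive Voicing Assimilation: [yezpevo] → [yespevo]
(3) Pre-h Lowering: no change — [yespevo]
(4) Medial Vowel Deletion: [yespevo] → [yspvo]

[yspvo]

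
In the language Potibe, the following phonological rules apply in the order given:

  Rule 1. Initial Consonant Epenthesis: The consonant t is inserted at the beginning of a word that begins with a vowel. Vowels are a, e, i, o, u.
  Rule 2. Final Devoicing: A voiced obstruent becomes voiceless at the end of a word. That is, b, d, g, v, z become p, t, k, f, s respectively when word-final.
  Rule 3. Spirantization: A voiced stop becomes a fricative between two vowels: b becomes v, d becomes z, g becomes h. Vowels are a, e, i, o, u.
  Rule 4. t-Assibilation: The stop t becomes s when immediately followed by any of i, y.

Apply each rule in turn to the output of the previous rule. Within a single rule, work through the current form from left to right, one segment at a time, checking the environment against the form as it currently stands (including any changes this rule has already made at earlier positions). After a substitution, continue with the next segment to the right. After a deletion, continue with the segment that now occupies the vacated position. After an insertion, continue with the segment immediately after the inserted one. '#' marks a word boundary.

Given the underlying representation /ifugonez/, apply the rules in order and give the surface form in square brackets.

Rule 1 Initial Consonant Epenthesis: [ifugonez] → [tifugonez]
Rule 2 Final Devoicing: [tifugonez] → [tifugones]
Rule 3 Spirantization: [tifugones] → [tifuhones]
Rule 4 t-Assibilation: [tifuhones] → [sifuhones]

[sifuhones]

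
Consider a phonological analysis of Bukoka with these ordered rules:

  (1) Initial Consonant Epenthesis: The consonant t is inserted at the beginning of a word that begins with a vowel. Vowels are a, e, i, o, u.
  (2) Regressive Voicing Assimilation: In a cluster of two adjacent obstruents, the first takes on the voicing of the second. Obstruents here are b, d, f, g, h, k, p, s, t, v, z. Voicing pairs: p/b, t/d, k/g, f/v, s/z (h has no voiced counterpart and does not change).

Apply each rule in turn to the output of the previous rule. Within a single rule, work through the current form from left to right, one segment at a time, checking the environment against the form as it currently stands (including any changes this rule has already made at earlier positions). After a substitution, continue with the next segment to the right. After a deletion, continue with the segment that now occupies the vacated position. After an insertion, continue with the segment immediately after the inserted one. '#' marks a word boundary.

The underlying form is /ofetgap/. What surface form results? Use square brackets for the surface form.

[tofedgap]

(1) Initial Consonant Epenthesis: [ofetgap] → [tofetgap]
(2) Regressive Voicing Assimilation: [tofetgap] → [tofedgap]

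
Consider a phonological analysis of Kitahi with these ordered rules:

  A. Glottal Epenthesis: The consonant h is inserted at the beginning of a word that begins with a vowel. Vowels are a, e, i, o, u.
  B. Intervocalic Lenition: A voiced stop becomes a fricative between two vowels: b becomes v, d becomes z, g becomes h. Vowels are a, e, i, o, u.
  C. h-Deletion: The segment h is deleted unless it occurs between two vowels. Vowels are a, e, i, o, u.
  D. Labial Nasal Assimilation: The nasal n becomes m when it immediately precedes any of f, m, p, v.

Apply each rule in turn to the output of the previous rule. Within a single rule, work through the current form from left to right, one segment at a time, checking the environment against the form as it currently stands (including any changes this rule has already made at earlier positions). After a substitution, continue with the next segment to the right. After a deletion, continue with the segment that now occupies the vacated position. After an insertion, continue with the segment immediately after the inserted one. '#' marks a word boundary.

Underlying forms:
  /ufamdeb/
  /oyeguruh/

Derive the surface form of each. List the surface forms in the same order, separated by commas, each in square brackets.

/ufamdeb/:
  A Glottal Epenthesis: [ufamdeb] → [hufamdeb]
  B Intervocalic Lenition: no change — [hufamdeb]
  C h-Deletion: [hufamdeb] → [ufamdeb]
  D Labial Nasal Assimilation: no change — [ufamdeb]
/oyeguruh/:
  A Glottal Epenthesis: [oyeguruh] → [hoyeguruh]
  B Intervocalic Lenition: [hoyeguruh] → [hoyehuruh]
  C h-Deletion: [hoyehuruh] → [oyehuru]
  D Labial Nasal Assimilation: no change — [oyehuru]

[ufamdeb], [oyehuru]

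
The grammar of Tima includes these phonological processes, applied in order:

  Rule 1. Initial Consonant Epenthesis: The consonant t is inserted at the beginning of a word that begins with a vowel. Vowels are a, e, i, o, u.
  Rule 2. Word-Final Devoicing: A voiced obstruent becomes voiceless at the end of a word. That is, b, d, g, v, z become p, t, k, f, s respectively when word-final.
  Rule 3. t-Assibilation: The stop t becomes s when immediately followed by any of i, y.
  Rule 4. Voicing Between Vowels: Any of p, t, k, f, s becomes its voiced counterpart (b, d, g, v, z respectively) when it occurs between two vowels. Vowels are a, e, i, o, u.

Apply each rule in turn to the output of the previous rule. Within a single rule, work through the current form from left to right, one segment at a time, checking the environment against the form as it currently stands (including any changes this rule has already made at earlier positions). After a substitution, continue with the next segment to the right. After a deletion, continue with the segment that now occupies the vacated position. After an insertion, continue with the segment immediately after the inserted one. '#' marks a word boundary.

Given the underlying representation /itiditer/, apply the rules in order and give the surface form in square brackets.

Rule 1 Initial Consonant Epenthesis: [itiditer] → [titiditer]
Rule 2 Word-Final Devoicing: no change — [titiditer]
Rule 3 t-Assibilation: [titiditer] → [sisiditer]
Rule 4 Voicing Between Vowels: [sisiditer] → [sizidider]

[sizidider]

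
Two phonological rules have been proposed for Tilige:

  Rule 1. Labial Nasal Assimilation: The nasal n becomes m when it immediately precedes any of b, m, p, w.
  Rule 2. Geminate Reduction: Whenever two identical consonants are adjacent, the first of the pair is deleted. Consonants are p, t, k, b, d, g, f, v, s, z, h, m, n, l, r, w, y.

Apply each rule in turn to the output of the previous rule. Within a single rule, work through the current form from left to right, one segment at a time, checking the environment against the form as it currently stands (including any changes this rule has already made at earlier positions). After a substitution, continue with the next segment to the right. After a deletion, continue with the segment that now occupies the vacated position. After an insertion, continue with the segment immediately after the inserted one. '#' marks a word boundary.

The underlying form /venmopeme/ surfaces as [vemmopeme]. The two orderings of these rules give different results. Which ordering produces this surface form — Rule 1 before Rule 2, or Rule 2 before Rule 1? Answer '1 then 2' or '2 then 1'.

2 then 1

Order 1 then 2:
  1 Labial Nasal Assimilation: [venmopeme] → [vemmopeme]
  2 Geminate Reduction: [vemmopeme] → [vemopeme]
  result: [vemopeme]
Order 2 then 1:
  2 Geminate Reduction: no change — [venmopeme]
  1 Labial Nasal Assimilation: [venmopeme] → [vemmopeme]
  result: [vemmopeme]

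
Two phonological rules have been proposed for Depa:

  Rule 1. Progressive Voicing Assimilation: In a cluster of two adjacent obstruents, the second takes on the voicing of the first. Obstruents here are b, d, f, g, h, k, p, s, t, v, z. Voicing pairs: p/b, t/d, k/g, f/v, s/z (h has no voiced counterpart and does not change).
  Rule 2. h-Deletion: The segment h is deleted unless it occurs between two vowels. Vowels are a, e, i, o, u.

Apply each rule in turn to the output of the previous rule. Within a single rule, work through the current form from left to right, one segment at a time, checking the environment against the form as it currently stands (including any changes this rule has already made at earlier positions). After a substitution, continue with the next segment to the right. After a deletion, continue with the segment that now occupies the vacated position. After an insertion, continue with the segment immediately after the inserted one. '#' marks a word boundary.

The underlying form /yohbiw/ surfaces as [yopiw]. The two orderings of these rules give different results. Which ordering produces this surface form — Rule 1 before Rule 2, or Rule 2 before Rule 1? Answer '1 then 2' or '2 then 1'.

1 then 2

Order 1 then 2:
  1 Progressive Voicing Assimilation: [yohbiw] → [yohpiw]
  2 h-Deletion: [yohpiw] → [yopiw]
  result: [yopiw]
Order 2 then 1:
  2 h-Deletion: [yohbiw] → [yobiw]
  1 Progressive Voicing Assimilation: no change — [yobiw]
  result: [yobiw]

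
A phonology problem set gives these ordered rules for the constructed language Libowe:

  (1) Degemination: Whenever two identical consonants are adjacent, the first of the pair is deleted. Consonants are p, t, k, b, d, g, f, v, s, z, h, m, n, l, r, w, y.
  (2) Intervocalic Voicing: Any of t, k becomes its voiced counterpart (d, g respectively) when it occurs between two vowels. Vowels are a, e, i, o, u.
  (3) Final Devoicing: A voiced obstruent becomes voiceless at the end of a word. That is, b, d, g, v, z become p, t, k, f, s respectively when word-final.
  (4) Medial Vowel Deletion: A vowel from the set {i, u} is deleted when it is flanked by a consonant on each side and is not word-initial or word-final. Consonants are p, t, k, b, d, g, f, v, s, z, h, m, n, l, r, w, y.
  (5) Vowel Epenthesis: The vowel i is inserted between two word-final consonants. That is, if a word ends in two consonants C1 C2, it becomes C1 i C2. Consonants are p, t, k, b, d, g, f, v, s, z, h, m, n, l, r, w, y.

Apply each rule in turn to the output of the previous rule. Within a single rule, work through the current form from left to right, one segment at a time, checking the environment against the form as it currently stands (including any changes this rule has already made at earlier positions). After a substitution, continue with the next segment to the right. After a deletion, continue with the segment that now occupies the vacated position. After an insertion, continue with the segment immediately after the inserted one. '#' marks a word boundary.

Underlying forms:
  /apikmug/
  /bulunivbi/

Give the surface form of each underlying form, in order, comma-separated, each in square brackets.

[apkmik], [blnvbi]

/apikmug/:
  (1) Degemination: no change — [apikmug]
  (2) Intervocalic Voicing: no change — [apikmug]
  (3) Final Devoicing: [apikmug] → [apikmuk]
  (4) Medial Vowel Deletion: [apikmuk] → [apkmk]
  (5) Vowel Epenthesis: [apkmk] → [apkmik]
/bulunivbi/:
  (1) Degemination: no change — [bulunivbi]
  (2) Intervocalic Voicing: no change — [bulunivbi]
  (3) Final Devoicing: no change — [bulunivbi]
  (4) Medial Vowel Deletion: [bulunivbi] → [blnvbi]
  (5) Vowel Epenthesis: no change — [blnvbi]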